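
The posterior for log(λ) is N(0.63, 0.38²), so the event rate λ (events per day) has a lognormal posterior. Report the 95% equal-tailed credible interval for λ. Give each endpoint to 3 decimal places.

[0.892, 3.954]

On the log scale the 95% interval is 0.63 ± 1.960 × 0.38 = [-0.1148, 1.3748].
Exponentiate: [e^-0.1148, e^1.3748] = [0.892, 3.954].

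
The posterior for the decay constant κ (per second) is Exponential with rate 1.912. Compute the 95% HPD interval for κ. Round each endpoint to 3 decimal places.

The exponential density is strictly decreasing on [0, ∞), so the HPD interval is anchored at 0: [0, q] with P(κ ≤ q) = 0.95.
q = −ln(1 − 0.95) / 1.912 = 2.9957 / 1.912 = 1.567.

[0.000, 1.567]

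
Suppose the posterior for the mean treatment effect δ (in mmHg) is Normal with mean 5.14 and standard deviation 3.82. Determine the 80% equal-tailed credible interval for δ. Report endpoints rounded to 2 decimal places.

[0.24, 10.04]

The posterior is symmetric, so the 80% equal-tailed interval is δ = 5.14 ± z·3.82 with z = 1.282.
Half-width: 1.282 × 3.82 = 4.90.
5.14 − 4.90 = 0.24; 5.14 + 4.90 = 10.04.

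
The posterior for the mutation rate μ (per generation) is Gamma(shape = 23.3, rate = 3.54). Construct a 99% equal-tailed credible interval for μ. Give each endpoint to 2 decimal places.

[3.60, 10.62]

Posterior: Gamma(shape 23.3, rate 3.54).
Equal-tailed 99% interval: Gamma(23.3, 3.54) quantiles at 0.005 and 0.995.
Posterior mean ≈ 6.58, SD ≈ 1.36; a Normal approximation gives roughly [3.07, 10.09].
Exact: lower = 3.60; upper = 10.62.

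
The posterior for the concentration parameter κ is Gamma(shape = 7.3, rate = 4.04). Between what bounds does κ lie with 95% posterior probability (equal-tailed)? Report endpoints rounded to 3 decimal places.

[0.743, 3.334]

Posterior: Gamma(shape 7.3, rate 4.04).
Equal-tailed 95% interval: Gamma(7.3, 4.04) quantiles at 0.025 and 0.975.
Posterior mean ≈ 1.807, SD ≈ 0.669; a Normal approximation gives roughly [0.496, 3.118].
Exact: lower = 0.743; upper = 3.334.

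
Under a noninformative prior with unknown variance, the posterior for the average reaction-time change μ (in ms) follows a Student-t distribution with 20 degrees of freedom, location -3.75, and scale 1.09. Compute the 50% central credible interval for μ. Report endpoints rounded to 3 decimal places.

The t_20 distribution is symmetric; the 50% interval is -3.75 ± t·1.09 with t_{0.75,20} = 0.687.
Half-width: 0.687 × 1.09 = 0.749.
-3.75 − 0.749 = -4.499; -3.75 + 0.749 = -3.001.

[-4.499, -3.001]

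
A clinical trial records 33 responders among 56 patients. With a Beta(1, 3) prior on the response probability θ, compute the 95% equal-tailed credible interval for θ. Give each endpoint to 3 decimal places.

[0.441, 0.688]

Posterior: Beta(1+33, 3+23) = Beta(34, 26).
Equal-tailed 95% interval: the 0.025 and 0.975 quantiles of Beta(34, 26).
Posterior mean ≈ 0.567, SD ≈ 0.063; a Normal approximation gives roughly [0.442, 0.691].
Exact: F⁻¹(0.025) = 0.441; F⁻¹(0.975) = 0.688.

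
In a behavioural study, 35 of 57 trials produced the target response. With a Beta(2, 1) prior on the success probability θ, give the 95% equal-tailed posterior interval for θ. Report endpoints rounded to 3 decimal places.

[0.491, 0.735]

Posterior: Beta(2+35, 1+22) = Beta(37, 23).
Equal-tailed 95% interval: the 0.025 and 0.975 quantiles of Beta(37, 23).
Posterior mean ≈ 0.617, SD ≈ 0.062; a Normal approximation gives roughly [0.495, 0.739].
Exact: F⁻¹(0.025) = 0.491; F⁻¹(0.975) = 0.735.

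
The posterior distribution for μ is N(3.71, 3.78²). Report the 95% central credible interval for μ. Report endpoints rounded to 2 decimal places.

[-3.70, 11.12]

The posterior is symmetric, so the 95% equal-tailed interval is μ = 3.71 ± z·3.78 with z = 1.960.
Half-width: 1.960 × 3.78 = 7.41.
3.71 − 7.41 = -3.70; 3.71 + 7.41 = 11.12.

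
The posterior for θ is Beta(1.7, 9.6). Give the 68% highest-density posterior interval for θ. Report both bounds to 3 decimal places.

The posterior is unimodal and skewed, so the HPD interval has equal density at both endpoints and is the shortest 68% interval.
Solving f(0.017) = f(0.192) with F(0.192) − F(0.017) = 0.68 gives [0.017, 0.192].
For comparison, the equal-tailed interval is [0.052, 0.251]; the HPD is narrower and shifted toward the mode.

[0.017, 0.192]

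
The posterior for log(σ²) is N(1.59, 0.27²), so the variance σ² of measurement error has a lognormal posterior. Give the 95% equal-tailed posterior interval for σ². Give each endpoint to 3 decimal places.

On the log scale the 95% interval is 1.59 ± 1.960 × 0.27 = [1.0608, 2.1192].
Exponentiate: [e^1.0608, e^2.1192] = [2.889, 8.324].

[2.889, 8.324]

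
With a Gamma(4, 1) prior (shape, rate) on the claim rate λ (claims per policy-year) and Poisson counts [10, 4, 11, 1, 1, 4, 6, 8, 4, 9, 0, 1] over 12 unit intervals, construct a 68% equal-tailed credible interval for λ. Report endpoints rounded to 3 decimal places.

[4.240, 5.451]

Posterior: Gamma(4+59, 1+12) = Gamma(63, 13) (shape, rate).
Equal-tailed 68% interval: Gamma(63, 13) quantiles at 0.16 and 0.84.
Posterior mean ≈ 4.846, SD ≈ 0.611; a Normal approximation gives roughly [4.239, 5.453].
Exact: lower = 4.240; upper = 5.451.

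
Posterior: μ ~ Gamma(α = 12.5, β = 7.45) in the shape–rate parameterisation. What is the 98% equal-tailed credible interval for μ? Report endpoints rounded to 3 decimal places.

[0.773, 2.974]

Posterior: Gamma(shape 12.5, rate 7.45).
Equal-tailed 98% interval: Gamma(12.5, 7.45) quantiles at 0.01 and 0.99.
Posterior mean ≈ 1.678, SD ≈ 0.475; a Normal approximation gives roughly [0.574, 2.782].
Exact: lower = 0.773; upper = 2.974.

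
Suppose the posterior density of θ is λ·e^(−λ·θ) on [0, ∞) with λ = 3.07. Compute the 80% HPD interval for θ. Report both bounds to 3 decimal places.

[0.000, 0.524]

The exponential density is strictly decreasing on [0, ∞), so the HPD interval is anchored at 0: [0, q] with P(θ ≤ q) = 0.80.
q = −ln(1 − 0.80) / 3.07 = 1.6094 / 3.07 = 0.524.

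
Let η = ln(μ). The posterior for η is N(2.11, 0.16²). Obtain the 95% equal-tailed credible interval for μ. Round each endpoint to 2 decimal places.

On the log scale the 95% interval is 2.11 ± 1.960 × 0.16 = [1.7964, 2.4236].
Exponentiate: [e^1.7964, e^2.4236] = [6.03, 11.29].

[6.03, 11.29]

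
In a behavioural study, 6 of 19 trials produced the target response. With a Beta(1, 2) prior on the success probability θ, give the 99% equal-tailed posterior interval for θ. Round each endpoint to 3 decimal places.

[0.108, 0.588]

Posterior: Beta(1+6, 2+13) = Beta(7, 15).
Equal-tailed 99% interval: the 0.005 and 0.995 quantiles of Beta(7, 15).
Posterior mean ≈ 0.318, SD ≈ 0.097; a Normal approximation gives roughly [0.068, 0.568].
Exact: F⁻¹(0.005) = 0.108; F⁻¹(0.995) = 0.588.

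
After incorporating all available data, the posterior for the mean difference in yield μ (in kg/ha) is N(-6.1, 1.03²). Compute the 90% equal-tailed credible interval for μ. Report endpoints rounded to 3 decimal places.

[-7.794, -4.406]

The posterior is symmetric, so the 90% equal-tailed interval is μ = -6.1 ± z·1.03 with z = 1.645.
Half-width: 1.645 × 1.03 = 1.694.
-6.1 − 1.694 = -7.794; -6.1 + 1.694 = -4.406.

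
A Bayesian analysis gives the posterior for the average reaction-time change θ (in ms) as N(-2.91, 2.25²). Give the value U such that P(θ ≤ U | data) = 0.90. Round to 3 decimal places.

-0.027

Need U with P(θ ≤ U) = 0.90: U = -2.91 + z_{0.1}·2.25.
z = 1.282; U = -2.91 + 1.282 × 2.25 = -0.027.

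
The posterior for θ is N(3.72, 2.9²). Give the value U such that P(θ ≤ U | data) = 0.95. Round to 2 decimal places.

Need U with P(θ ≤ U) = 0.95: U = 3.72 + z_{0.05}·2.9.
z = 1.645; U = 3.72 + 1.645 × 2.9 = 8.49.

8.49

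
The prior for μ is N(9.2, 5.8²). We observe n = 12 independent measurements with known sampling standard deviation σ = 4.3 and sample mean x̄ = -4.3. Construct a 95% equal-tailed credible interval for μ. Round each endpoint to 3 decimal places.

[-6.088, -1.330]

Posterior precision = 1/5.8² + 12/4.3² = 0.0297 + 0.6490 = 0.6787, so posterior SD = 1.2138.
Posterior mean = (9.2/5.8² + 12·-4.3/4.3²) / 0.6787 = -3.7087.
Interval: -3.7087 ± 1.960 × 1.2138 → [-6.088, -1.330].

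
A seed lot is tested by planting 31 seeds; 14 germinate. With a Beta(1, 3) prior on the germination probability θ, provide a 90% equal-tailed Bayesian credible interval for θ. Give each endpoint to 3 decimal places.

[0.295, 0.567]

Posterior: Beta(1+14, 3+17) = Beta(15, 20).
Equal-tailed 90% interval: the 0.05 and 0.95 quantiles of Beta(15, 20).
Posterior mean ≈ 0.429, SD ≈ 0.082; a Normal approximation gives roughly [0.293, 0.564].
Exact: F⁻¹(0.05) = 0.295; F⁻¹(0.95) = 0.567.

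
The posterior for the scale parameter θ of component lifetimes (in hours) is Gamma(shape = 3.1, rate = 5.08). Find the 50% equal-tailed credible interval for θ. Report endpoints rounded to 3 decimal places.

[0.356, 0.795]

Posterior: Gamma(shape 3.1, rate 5.08).
Equal-tailed 50% interval: Gamma(3.1, 5.08) quantiles at 0.25 and 0.75.
Posterior mean ≈ 0.610, SD ≈ 0.347; a Normal approximation gives roughly [0.376, 0.844].
Exact: lower = 0.356; upper = 0.795.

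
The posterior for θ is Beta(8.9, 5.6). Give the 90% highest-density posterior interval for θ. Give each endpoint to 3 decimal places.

The posterior is unimodal and skewed, so the HPD interval has equal density at both endpoints and is the shortest 90% interval.
Solving f(0.413) = f(0.819) with F(0.819) − F(0.413) = 0.90 gives [0.413, 0.819].
For comparison, the equal-tailed interval is [0.401, 0.808]; the HPD is narrower and shifted toward the mode.

[0.413, 0.819]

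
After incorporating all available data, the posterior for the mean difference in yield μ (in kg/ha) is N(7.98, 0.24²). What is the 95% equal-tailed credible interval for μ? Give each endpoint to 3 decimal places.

The posterior is symmetric, so the 95% equal-tailed interval is μ = 7.98 ± z·0.24 with z = 1.960.
Half-width: 1.960 × 0.24 = 0.470.
7.98 − 0.470 = 7.510; 7.98 + 0.470 = 8.450.

[7.510, 8.450]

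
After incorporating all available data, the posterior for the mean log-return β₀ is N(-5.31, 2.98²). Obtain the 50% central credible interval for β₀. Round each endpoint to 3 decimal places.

[-7.320, -3.300]

The posterior is symmetric, so the 50% equal-tailed interval is β₀ = -5.31 ± z·2.98 with z = 0.674.
Half-width: 0.674 × 2.98 = 2.010.
-5.31 − 2.010 = -7.320; -5.31 + 2.010 = -3.300.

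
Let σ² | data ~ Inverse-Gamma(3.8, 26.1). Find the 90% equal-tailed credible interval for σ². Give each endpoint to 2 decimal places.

[3.50, 20.86]

Inverse-Gamma(3.8, 26.1) quantiles: F⁻¹(0.05) and F⁻¹(0.95).
Equivalently, 1/σ² ~ Gamma(3.8, rate = 26.1); invert its 0.95 and 0.05 quantiles.
Posterior mean ≈ 9.32, SD ≈ 6.95; a Normal approximation gives roughly [-2.11, 20.75].
Exact: lower = 3.50; upper = 20.86.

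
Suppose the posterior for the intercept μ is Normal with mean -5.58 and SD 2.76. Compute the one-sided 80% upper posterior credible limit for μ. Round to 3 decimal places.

-3.257

Need U with P(μ ≤ U) = 0.80: U = -5.58 + z_{0.2}·2.76.
z = 0.842; U = -5.58 + 0.842 × 2.76 = -3.257.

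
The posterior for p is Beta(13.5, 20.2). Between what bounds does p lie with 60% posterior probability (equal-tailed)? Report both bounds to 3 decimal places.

[0.329, 0.471]

Posterior: Beta(13.5, 20.2).
Equal-tailed 60% interval: the 0.2 and 0.8 quantiles of Beta(13.5, 20.2).
Posterior mean ≈ 0.401, SD ≈ 0.083; a Normal approximation gives roughly [0.331, 0.471].
Exact: F⁻¹(0.2) = 0.329; F⁻¹(0.8) = 0.471.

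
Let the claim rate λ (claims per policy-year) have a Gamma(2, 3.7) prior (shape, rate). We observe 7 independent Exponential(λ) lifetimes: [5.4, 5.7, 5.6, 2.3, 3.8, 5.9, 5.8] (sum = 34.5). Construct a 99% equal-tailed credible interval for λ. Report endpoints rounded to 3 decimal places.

[0.082, 0.486]

Posterior: Gamma(2+7, 3.7+34.5) = Gamma(9, 38.2) (shape, rate).
Equal-tailed 99% interval: Gamma(9, 38.2) quantiles at 0.005 and 0.995.
Posterior mean ≈ 0.236, SD ≈ 0.079; a Normal approximation gives roughly [0.033, 0.438].
Exact: lower = 0.082; upper = 0.486.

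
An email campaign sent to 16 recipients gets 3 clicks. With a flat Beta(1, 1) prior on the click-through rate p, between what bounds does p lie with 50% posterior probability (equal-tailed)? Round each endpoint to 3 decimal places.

[0.151, 0.282]

Posterior: Beta(1+3, 1+13) = Beta(4, 14).
Equal-tailed 50% interval: the 0.25 and 0.75 quantiles of Beta(4, 14).
Posterior mean ≈ 0.222, SD ≈ 0.095; a Normal approximation gives roughly [0.158, 0.287].
Exact: F⁻¹(0.25) = 0.151; F⁻¹(0.75) = 0.282.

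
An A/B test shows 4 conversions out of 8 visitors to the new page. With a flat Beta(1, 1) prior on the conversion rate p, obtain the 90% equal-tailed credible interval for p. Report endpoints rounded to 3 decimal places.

Posterior: Beta(1+4, 1+4) = Beta(5, 5).
Equal-tailed 90% interval: the 0.05 and 0.95 quantiles of Beta(5, 5).
Posterior mean ≈ 0.500, SD ≈ 0.151; a Normal approximation gives roughly [0.252, 0.748].
Exact: F⁻¹(0.05) = 0.251; F⁻¹(0.95) = 0.749.

[0.251, 0.749]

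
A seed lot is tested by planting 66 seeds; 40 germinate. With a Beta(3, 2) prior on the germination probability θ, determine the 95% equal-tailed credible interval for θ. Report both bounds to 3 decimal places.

Posterior: Beta(3+40, 2+26) = Beta(43, 28).
Equal-tailed 95% interval: the 0.025 and 0.975 quantiles of Beta(43, 28).
Posterior mean ≈ 0.606, SD ≈ 0.058; a Normal approximation gives roughly [0.493, 0.719].
Exact: F⁻¹(0.025) = 0.490; F⁻¹(0.975) = 0.715.

[0.490, 0.715]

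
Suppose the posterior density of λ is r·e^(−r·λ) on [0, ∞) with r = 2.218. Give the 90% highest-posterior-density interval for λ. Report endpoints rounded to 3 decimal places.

[0.000, 1.038]

The exponential density is strictly decreasing on [0, ∞), so the HPD interval is anchored at 0: [0, q] with P(λ ≤ q) = 0.90.
q = −ln(1 − 0.90) / 2.218 = 2.3026 / 2.218 = 1.038.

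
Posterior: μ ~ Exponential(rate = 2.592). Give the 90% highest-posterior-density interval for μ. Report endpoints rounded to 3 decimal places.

The exponential density is strictly decreasing on [0, ∞), so the HPD interval is anchored at 0: [0, q] with P(μ ≤ q) = 0.90.
q = −ln(1 − 0.90) / 2.592 = 2.3026 / 2.592 = 0.888.

[0.000, 0.888]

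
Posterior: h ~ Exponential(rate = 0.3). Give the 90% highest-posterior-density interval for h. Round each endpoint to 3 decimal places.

The exponential density is strictly decreasing on [0, ∞), so the HPD interval is anchored at 0: [0, q] with P(h ≤ q) = 0.90.
q = −ln(1 − 0.90) / 0.3 = 2.3026 / 0.3 = 7.675.

[0.000, 7.675]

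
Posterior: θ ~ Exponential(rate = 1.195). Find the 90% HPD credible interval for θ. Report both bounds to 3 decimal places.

[0.000, 1.927]

The exponential density is strictly decreasing on [0, ∞), so the HPD interval is anchored at 0: [0, q] with P(θ ≤ q) = 0.90.
q = −ln(1 − 0.90) / 1.195 = 2.3026 / 1.195 = 1.927.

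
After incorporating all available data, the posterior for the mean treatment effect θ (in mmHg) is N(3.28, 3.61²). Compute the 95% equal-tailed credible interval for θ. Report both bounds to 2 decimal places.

The posterior is symmetric, so the 95% equal-tailed interval is θ = 3.28 ± z·3.61 with z = 1.960.
Half-width: 1.960 × 3.61 = 7.08.
3.28 − 7.08 = -3.80; 3.28 + 7.08 = 10.36.

[-3.80, 10.36]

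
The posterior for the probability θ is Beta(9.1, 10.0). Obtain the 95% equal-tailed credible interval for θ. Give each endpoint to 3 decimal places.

Posterior: Beta(9.1, 10.0).
Equal-tailed 95% interval: the 0.025 and 0.975 quantiles of Beta(9.1, 10.0).
Posterior mean ≈ 0.476, SD ≈ 0.111; a Normal approximation gives roughly [0.258, 0.695].
Exact: F⁻¹(0.025) = 0.263; F⁻¹(0.975) = 0.694.

[0.263, 0.694]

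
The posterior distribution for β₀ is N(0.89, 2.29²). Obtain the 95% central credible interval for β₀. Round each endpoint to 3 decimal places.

The posterior is symmetric, so the 95% equal-tailed interval is β₀ = 0.89 ± z·2.29 with z = 1.960.
Half-width: 1.960 × 2.29 = 4.488.
0.89 − 4.488 = -3.598; 0.89 + 4.488 = 5.378.

[-3.598, 5.378]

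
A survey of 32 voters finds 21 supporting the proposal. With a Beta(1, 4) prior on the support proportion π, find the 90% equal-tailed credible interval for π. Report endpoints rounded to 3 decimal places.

[0.460, 0.723]

Posterior: Beta(1+21, 4+11) = Beta(22, 15).
Equal-tailed 90% interval: the 0.05 and 0.95 quantiles of Beta(22, 15).
Posterior mean ≈ 0.595, SD ≈ 0.080; a Normal approximation gives roughly [0.464, 0.726].
Exact: F⁻¹(0.05) = 0.460; F⁻¹(0.95) = 0.723.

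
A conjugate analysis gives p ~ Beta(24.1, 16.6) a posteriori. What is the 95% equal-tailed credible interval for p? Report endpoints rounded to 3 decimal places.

[0.440, 0.736]

Posterior: Beta(24.1, 16.6).
Equal-tailed 95% interval: the 0.025 and 0.975 quantiles of Beta(24.1, 16.6).
Posterior mean ≈ 0.592, SD ≈ 0.076; a Normal approximation gives roughly [0.443, 0.741].
Exact: F⁻¹(0.025) = 0.440; F⁻¹(0.975) = 0.736.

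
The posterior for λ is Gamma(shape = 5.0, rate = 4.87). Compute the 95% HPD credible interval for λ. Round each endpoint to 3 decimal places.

The posterior is unimodal and skewed, so the HPD interval has equal density at both endpoints and is the shortest 95% interval.
Solving f(0.248) = f(1.936) with F(1.936) − F(0.248) = 0.95 gives [0.248, 1.936].
For comparison, the equal-tailed interval is [0.333, 2.103]; the HPD is narrower and shifted toward the mode.

[0.248, 1.936]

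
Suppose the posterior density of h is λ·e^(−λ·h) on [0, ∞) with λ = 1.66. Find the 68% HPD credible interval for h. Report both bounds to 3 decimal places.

The exponential density is strictly decreasing on [0, ∞), so the HPD interval is anchored at 0: [0, q] with P(h ≤ q) = 0.68.
q = −ln(1 − 0.68) / 1.66 = 1.1394 / 1.66 = 0.686.

[0.000, 0.686]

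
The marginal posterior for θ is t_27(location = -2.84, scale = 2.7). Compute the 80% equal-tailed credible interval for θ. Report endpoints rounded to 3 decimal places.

[-6.387, 0.707]

The t_27 distribution is symmetric; the 80% interval is -2.84 ± t·2.7 with t_{0.9,27} = 1.314.
Half-width: 1.314 × 2.7 = 3.547.
-2.84 − 3.547 = -6.387; -2.84 + 3.547 = 0.707.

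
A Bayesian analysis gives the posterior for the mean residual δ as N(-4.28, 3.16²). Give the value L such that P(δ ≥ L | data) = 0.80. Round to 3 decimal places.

Need L with P(δ ≥ L) = 0.80: L = -4.28 − z_{0.2}·3.16.
z = 0.842; L = -4.28 − 0.842 × 3.16 = -6.940.

-6.940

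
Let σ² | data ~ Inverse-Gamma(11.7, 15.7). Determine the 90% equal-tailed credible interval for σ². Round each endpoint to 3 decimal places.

[0.880, 2.344]

Inverse-Gamma(11.7, 15.7) quantiles: F⁻¹(0.05) and F⁻¹(0.95).
Equivalently, 1/σ² ~ Gamma(11.7, rate = 15.7); invert its 0.95 and 0.05 quantiles.
Posterior mean ≈ 1.467, SD ≈ 0.471; a Normal approximation gives roughly [0.692, 2.242].
Exact: lower = 0.880; upper = 2.344.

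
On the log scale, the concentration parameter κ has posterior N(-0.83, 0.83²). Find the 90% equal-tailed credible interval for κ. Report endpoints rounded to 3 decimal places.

On the log scale the 90% interval is -0.83 ± 1.645 × 0.83 = [-2.1952, 0.5352].
Exponentiate: [e^-2.1952, e^0.5352] = [0.111, 1.708].

[0.111, 1.708]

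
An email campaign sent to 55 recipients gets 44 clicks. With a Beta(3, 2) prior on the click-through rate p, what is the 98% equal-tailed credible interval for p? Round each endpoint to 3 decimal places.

Posterior: Beta(3+44, 2+11) = Beta(47, 13).
Equal-tailed 98% interval: the 0.01 and 0.99 quantiles of Beta(47, 13).
Posterior mean ≈ 0.783, SD ≈ 0.053; a Normal approximation gives roughly [0.661, 0.906].
Exact: F⁻¹(0.01) = 0.648; F⁻¹(0.99) = 0.891.

[0.648, 0.891]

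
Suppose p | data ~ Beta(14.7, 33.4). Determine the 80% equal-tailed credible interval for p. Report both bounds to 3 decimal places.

Posterior: Beta(14.7, 33.4).
Equal-tailed 80% interval: the 0.1 and 0.9 quantiles of Beta(14.7, 33.4).
Posterior mean ≈ 0.306, SD ≈ 0.066; a Normal approximation gives roughly [0.221, 0.390].
Exact: F⁻¹(0.1) = 0.223; F⁻¹(0.9) = 0.392.

[0.223, 0.392]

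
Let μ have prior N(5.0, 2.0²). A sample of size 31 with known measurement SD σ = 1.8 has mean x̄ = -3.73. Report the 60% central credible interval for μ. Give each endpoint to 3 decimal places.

[-3.776, -3.239]

Posterior precision = 1/2.0² + 31/1.8² = 0.2500 + 9.5679 = 9.8179, so posterior SD = 0.3191.
Posterior mean = (5.0/2.0² + 31·-3.73/1.8²) / 9.8179 = -3.5077.
Interval: -3.5077 ± 0.842 × 0.3191 → [-3.776, -3.239].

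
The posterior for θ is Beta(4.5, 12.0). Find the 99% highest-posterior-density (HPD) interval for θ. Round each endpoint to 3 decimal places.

The posterior is unimodal and skewed, so the HPD interval has equal density at both endpoints and is the shortest 99% interval.
Solving f(0.050) = f(0.561) with F(0.561) − F(0.050) = 0.99 gives [0.050, 0.561].
For comparison, the equal-tailed interval is [0.061, 0.581]; the HPD is narrower and shifted toward the mode.

[0.050, 0.561]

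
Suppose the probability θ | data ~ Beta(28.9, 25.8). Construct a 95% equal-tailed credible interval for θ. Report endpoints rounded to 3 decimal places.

[0.397, 0.658]

Posterior: Beta(28.9, 25.8).
Equal-tailed 95% interval: the 0.025 and 0.975 quantiles of Beta(28.9, 25.8).
Posterior mean ≈ 0.528, SD ≈ 0.067; a Normal approximation gives roughly [0.397, 0.659].
Exact: F⁻¹(0.025) = 0.397; F⁻¹(0.975) = 0.658.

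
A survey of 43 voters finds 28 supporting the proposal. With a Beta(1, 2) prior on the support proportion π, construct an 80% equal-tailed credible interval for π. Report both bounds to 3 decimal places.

[0.538, 0.720]

Posterior: Beta(1+28, 2+15) = Beta(29, 17).
Equal-tailed 80% interval: the 0.1 and 0.9 quantiles of Beta(29, 17).
Posterior mean ≈ 0.630, SD ≈ 0.070; a Normal approximation gives roughly [0.540, 0.721].
Exact: F⁻¹(0.1) = 0.538; F⁻¹(0.9) = 0.720.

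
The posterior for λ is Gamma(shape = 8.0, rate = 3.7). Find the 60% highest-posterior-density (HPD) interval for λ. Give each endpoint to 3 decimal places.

[1.346, 2.568]

The posterior is unimodal and skewed, so the HPD interval has equal density at both endpoints and is the shortest 60% interval.
Solving f(1.346) = f(2.568) with F(2.568) − F(1.346) = 0.60 gives [1.346, 2.568].
For comparison, the equal-tailed interval is [1.507, 2.766]; the HPD is narrower and shifted toward the mode.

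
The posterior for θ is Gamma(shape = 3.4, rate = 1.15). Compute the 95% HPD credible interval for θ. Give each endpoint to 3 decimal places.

The posterior is unimodal and skewed, so the HPD interval has equal density at both endpoints and is the shortest 95% interval.
Solving f(0.395) = f(6.112) with F(6.112) − F(0.395) = 0.95 gives [0.395, 6.112].
For comparison, the equal-tailed interval is [0.694, 6.828]; the HPD is narrower and shifted toward the mode.

[0.395, 6.112]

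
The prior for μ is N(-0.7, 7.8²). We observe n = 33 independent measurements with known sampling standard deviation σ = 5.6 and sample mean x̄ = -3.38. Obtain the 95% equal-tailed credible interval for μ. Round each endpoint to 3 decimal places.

[-5.235, -1.443]

Posterior precision = 1/7.8² + 33/5.6² = 0.0164 + 1.0523 = 1.0687, so posterior SD = 0.9673.
Posterior mean = (-0.7/7.8² + 33·-3.38/5.6²) / 1.0687 = -3.3388.
Interval: -3.3388 ± 1.960 × 0.9673 → [-5.235, -1.443].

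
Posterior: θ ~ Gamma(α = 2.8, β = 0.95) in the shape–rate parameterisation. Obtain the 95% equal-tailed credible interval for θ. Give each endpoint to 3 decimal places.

Posterior: Gamma(shape 2.8, rate 0.95).
Equal-tailed 95% interval: Gamma(2.8, 0.95) quantiles at 0.025 and 0.975.
Posterior mean ≈ 2.947, SD ≈ 1.761; a Normal approximation gives roughly [-0.505, 6.400].
Exact: lower = 0.562; upper = 7.268.

[0.562, 7.268]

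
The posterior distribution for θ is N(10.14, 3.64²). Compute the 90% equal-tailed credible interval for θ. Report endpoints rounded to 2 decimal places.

The posterior is symmetric, so the 90% equal-tailed interval is θ = 10.14 ± z·3.64 with z = 1.645.
Half-width: 1.645 × 3.64 = 5.99.
10.14 − 5.99 = 4.15; 10.14 + 5.99 = 16.13.

[4.15, 16.13]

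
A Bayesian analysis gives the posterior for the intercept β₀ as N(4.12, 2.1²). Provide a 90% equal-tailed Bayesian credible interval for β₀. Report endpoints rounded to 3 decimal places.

The posterior is symmetric, so the 90% equal-tailed interval is β₀ = 4.12 ± z·2.1 with z = 1.645.
Half-width: 1.645 × 2.1 = 3.454.
4.12 − 3.454 = 0.666; 4.12 + 3.454 = 7.574.

[0.666, 7.574]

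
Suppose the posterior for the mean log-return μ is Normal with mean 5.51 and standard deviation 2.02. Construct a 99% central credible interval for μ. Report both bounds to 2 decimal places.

The posterior is symmetric, so the 99% equal-tailed interval is μ = 5.51 ± z·2.02 with z = 2.576.
Half-width: 2.576 × 2.02 = 5.20.
5.51 − 5.20 = 0.31; 5.51 + 5.20 = 10.71.

[0.31, 10.71]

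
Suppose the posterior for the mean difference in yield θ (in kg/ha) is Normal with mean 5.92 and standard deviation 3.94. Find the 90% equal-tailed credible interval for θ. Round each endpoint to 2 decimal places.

The posterior is symmetric, so the 90% equal-tailed interval is θ = 5.92 ± z·3.94 with z = 1.645.
Half-width: 1.645 × 3.94 = 6.48.
5.92 − 6.48 = -0.56; 5.92 + 6.48 = 12.40.

[-0.56, 12.40]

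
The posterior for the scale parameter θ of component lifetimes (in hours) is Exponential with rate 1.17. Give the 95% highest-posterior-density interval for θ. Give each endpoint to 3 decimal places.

[0.000, 2.560]

The exponential density is strictly decreasing on [0, ∞), so the HPD interval is anchored at 0: [0, q] with P(θ ≤ q) = 0.95.
q = −ln(1 − 0.95) / 1.17 = 2.9957 / 1.17 = 2.560.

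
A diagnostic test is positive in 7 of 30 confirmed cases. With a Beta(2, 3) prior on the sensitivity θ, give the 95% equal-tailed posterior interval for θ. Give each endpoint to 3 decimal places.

[0.129, 0.412]

Posterior: Beta(2+7, 3+23) = Beta(9, 26).
Equal-tailed 95% interval: the 0.025 and 0.975 quantiles of Beta(9, 26).
Posterior mean ≈ 0.257, SD ≈ 0.073; a Normal approximation gives roughly [0.114, 0.400].
Exact: F⁻¹(0.025) = 0.129; F⁻¹(0.975) = 0.412.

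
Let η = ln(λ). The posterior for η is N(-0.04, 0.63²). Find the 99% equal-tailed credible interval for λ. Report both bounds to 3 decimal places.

[0.190, 4.868]

On the log scale the 99% interval is -0.04 ± 2.576 × 0.63 = [-1.6628, 1.5828].
Exponentiate: [e^-1.6628, e^1.5828] = [0.190, 4.868].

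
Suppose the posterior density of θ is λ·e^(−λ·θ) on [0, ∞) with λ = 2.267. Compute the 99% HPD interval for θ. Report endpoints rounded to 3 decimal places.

[0.000, 2.031]

The exponential density is strictly decreasing on [0, ∞), so the HPD interval is anchored at 0: [0, q] with P(θ ≤ q) = 0.99.
q = −ln(1 − 0.99) / 2.267 = 4.6052 / 2.267 = 2.031.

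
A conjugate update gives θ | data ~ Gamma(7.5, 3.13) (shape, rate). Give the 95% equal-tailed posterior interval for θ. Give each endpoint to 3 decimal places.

[1.000, 4.391]

Posterior: Gamma(shape 7.5, rate 3.13).
Equal-tailed 95% interval: Gamma(7.5, 3.13) quantiles at 0.025 and 0.975.
Posterior mean ≈ 2.396, SD ≈ 0.875; a Normal approximation gives roughly [0.681, 4.111].
Exact: lower = 1.000; upper = 4.391.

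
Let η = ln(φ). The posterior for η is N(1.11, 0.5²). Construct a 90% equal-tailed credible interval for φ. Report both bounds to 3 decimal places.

On the log scale the 90% interval is 1.11 ± 1.645 × 0.5 = [0.2876, 1.9324].
Exponentiate: [e^0.2876, e^1.9324] = [1.333, 6.906].

[1.333, 6.906]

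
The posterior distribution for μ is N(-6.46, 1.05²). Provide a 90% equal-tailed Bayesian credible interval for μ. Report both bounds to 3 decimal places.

[-8.187, -4.733]

The posterior is symmetric, so the 90% equal-tailed interval is μ = -6.46 ± z·1.05 with z = 1.645.
Half-width: 1.645 × 1.05 = 1.727.
-6.46 − 1.727 = -8.187; -6.46 + 1.727 = -4.733.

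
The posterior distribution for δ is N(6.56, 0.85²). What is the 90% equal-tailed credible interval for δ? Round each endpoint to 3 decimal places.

[5.162, 7.958]

The posterior is symmetric, so the 90% equal-tailed interval is δ = 6.56 ± z·0.85 with z = 1.645.
Half-width: 1.645 × 0.85 = 1.398.
6.56 − 1.398 = 5.162; 6.56 + 1.398 = 7.958.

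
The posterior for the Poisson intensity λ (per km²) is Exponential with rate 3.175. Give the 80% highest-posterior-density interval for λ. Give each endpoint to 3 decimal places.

The exponential density is strictly decreasing on [0, ∞), so the HPD interval is anchored at 0: [0, q] with P(λ ≤ q) = 0.80.
q = −ln(1 − 0.80) / 3.175 = 1.6094 / 3.175 = 0.507.

[0.000, 0.507]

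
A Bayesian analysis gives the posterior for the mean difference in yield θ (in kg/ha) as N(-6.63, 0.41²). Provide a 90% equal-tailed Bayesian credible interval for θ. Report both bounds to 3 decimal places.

[-7.304, -5.956]

The posterior is symmetric, so the 90% equal-tailed interval is θ = -6.63 ± z·0.41 with z = 1.645.
Half-width: 1.645 × 0.41 = 0.674.
-6.63 − 0.674 = -7.304; -6.63 + 0.674 = -5.956.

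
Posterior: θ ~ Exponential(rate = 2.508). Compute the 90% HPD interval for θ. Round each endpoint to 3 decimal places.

The exponential density is strictly decreasing on [0, ∞), so the HPD interval is anchored at 0: [0, q] with P(θ ≤ q) = 0.90.
q = −ln(1 − 0.90) / 2.508 = 2.3026 / 2.508 = 0.918.

[0.000, 0.918]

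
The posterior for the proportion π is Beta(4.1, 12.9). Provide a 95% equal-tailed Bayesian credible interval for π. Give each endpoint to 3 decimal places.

[0.076, 0.463]

Posterior: Beta(4.1, 12.9).
Equal-tailed 95% interval: the 0.025 and 0.975 quantiles of Beta(4.1, 12.9).
Posterior mean ≈ 0.241, SD ≈ 0.101; a Normal approximation gives roughly [0.044, 0.439].
Exact: F⁻¹(0.025) = 0.076; F⁻¹(0.975) = 0.463.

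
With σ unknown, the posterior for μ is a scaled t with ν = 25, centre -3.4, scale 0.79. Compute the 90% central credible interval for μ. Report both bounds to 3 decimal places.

[-4.749, -2.051]

The t_25 distribution is symmetric; the 90% interval is -3.4 ± t·0.79 with t_{0.95,25} = 1.708.
Half-width: 1.708 × 0.79 = 1.349.
-3.4 − 1.349 = -4.749; -3.4 + 1.349 = -2.051.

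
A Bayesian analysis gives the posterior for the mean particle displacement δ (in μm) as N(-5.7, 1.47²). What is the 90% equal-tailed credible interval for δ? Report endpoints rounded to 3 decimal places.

[-8.118, -3.282]

The posterior is symmetric, so the 90% equal-tailed interval is δ = -5.7 ± z·1.47 with z = 1.645.
Half-width: 1.645 × 1.47 = 2.418.
-5.7 − 2.418 = -8.118; -5.7 + 2.418 = -3.282.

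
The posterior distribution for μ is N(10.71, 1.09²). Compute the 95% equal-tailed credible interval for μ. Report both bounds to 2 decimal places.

[8.57, 12.85]

The posterior is symmetric, so the 95% equal-tailed interval is μ = 10.71 ± z·1.09 with z = 1.960.
Half-width: 1.960 × 1.09 = 2.14.
10.71 − 2.14 = 8.57; 10.71 + 2.14 = 12.85.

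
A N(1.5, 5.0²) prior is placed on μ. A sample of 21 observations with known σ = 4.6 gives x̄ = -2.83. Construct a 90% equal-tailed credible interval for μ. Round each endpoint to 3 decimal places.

Posterior precision = 1/5.0² + 21/4.6² = 0.0400 + 0.9924 = 1.0324, so posterior SD = 0.9842.
Posterior mean = (1.5/5.0² + 21·-2.83/4.6²) / 1.0324 = -2.6622.
Interval: -2.6622 ± 1.645 × 0.9842 → [-4.281, -1.043].

[-4.281, -1.043]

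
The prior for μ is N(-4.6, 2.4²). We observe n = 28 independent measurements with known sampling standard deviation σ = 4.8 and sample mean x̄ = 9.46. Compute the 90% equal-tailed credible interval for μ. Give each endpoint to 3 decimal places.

[6.307, 9.098]

Posterior precision = 1/2.4² + 28/4.8² = 0.1736 + 1.2153 = 1.3889, so posterior SD = 0.8485.
Posterior mean = (-4.6/2.4² + 28·9.46/4.8²) / 1.3889 = 7.7025.
Interval: 7.7025 ± 1.645 × 0.8485 → [6.307, 9.098].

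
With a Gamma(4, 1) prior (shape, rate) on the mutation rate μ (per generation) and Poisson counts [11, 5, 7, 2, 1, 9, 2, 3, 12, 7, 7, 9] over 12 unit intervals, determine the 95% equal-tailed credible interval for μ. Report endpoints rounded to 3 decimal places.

[4.811, 7.488]

Posterior: Gamma(4+75, 1+12) = Gamma(79, 13) (shape, rate).
Equal-tailed 95% interval: Gamma(79, 13) quantiles at 0.025 and 0.975.
Posterior mean ≈ 6.077, SD ≈ 0.684; a Normal approximation gives roughly [4.737, 7.417].
Exact: lower = 4.811; upper = 7.488.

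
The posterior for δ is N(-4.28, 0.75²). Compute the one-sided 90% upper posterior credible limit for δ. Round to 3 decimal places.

-3.319

Need U with P(δ ≤ U) = 0.90: U = -4.28 + z_{0.1}·0.75.
z = 1.282; U = -4.28 + 1.282 × 0.75 = -3.319.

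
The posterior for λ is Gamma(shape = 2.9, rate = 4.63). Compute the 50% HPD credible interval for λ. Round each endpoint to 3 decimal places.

The posterior is unimodal and skewed, so the HPD interval has equal density at both endpoints and is the shortest 50% interval.
Solving f(0.235) = f(0.657) with F(0.657) − F(0.235) = 0.50 gives [0.235, 0.657].
For comparison, the equal-tailed interval is [0.356, 0.821]; the HPD is narrower and shifted toward the mode.

[0.235, 0.657]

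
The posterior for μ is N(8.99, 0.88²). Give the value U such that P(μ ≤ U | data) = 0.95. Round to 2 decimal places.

10.44

Need U with P(μ ≤ U) = 0.95: U = 8.99 + z_{0.05}·0.88.
z = 1.645; U = 8.99 + 1.645 × 0.88 = 10.44.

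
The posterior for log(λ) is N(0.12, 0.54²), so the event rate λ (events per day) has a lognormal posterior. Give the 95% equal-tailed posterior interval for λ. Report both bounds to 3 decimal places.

On the log scale the 95% interval is 0.12 ± 1.960 × 0.54 = [-0.9384, 1.1784].
Exponentiate: [e^-0.9384, e^1.1784] = [0.391, 3.249].

[0.391, 3.249]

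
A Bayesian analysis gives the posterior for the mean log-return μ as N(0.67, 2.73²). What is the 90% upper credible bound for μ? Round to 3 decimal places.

Need U with P(μ ≤ U) = 0.90: U = 0.67 + z_{0.1}·2.73.
z = 1.282; U = 0.67 + 1.282 × 2.73 = 4.169.

4.169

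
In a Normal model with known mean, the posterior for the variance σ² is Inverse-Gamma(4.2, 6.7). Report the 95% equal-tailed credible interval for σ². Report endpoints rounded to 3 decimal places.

[0.739, 5.619]

Inverse-Gamma(4.2, 6.7) quantiles: F⁻¹(0.025) and F⁻¹(0.975).
Equivalently, 1/σ² ~ Gamma(4.2, rate = 6.7); invert its 0.975 and 0.025 quantiles.
Posterior mean ≈ 2.094, SD ≈ 1.412; a Normal approximation gives roughly [-0.673, 4.860].
Exact: lower = 0.739; upper = 5.619.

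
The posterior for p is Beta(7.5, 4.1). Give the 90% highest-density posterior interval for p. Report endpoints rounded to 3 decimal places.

The posterior is unimodal and skewed, so the HPD interval has equal density at both endpoints and is the shortest 90% interval.
Solving f(0.431) = f(0.869) with F(0.869) − F(0.431) = 0.90 gives [0.431, 0.869].
For comparison, the equal-tailed interval is [0.410, 0.853]; the HPD is narrower and shifted toward the mode.

[0.431, 0.869]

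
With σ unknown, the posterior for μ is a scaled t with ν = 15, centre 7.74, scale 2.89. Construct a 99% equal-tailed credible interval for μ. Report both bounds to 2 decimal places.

[-0.78, 16.26]

The t_15 distribution is symmetric; the 99% interval is 7.74 ± t·2.89 with t_{0.995,15} = 2.947.
Half-width: 2.947 × 2.89 = 8.52.
7.74 − 8.52 = -0.78; 7.74 + 8.52 = 16.26.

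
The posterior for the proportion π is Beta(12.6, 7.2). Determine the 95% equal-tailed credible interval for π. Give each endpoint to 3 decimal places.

[0.419, 0.827]

Posterior: Beta(12.6, 7.2).
Equal-tailed 95% interval: the 0.025 and 0.975 quantiles of Beta(12.6, 7.2).
Posterior mean ≈ 0.636, SD ≈ 0.105; a Normal approximation gives roughly [0.430, 0.843].
Exact: F⁻¹(0.025) = 0.419; F⁻¹(0.975) = 0.827.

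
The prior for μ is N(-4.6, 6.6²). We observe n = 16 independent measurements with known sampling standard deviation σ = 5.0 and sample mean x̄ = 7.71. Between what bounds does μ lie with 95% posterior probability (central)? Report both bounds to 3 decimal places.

[4.877, 9.691]

Posterior precision = 1/6.6² + 16/5.0² = 0.0230 + 0.6400 = 0.6630, so posterior SD = 1.2282.
Posterior mean = (-4.6/6.6² + 16·7.71/5.0²) / 0.6630 = 7.2837.
Interval: 7.2837 ± 1.960 × 1.2282 → [4.877, 9.691].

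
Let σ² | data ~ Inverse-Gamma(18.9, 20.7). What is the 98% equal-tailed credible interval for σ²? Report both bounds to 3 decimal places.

Inverse-Gamma(18.9, 20.7) quantiles: F⁻¹(0.01) and F⁻¹(0.99).
Equivalently, 1/σ² ~ Gamma(18.9, rate = 20.7); invert its 0.99 and 0.01 quantiles.
Posterior mean ≈ 1.156, SD ≈ 0.281; a Normal approximation gives roughly [0.502, 1.811].
Exact: lower = 0.680; upper = 2.015.

[0.680, 2.015]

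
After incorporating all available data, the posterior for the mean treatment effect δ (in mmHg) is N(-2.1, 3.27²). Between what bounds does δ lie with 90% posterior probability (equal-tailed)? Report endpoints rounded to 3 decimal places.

[-7.479, 3.279]

The posterior is symmetric, so the 90% equal-tailed interval is δ = -2.1 ± z·3.27 with z = 1.645.
Half-width: 1.645 × 3.27 = 5.379.
-2.1 − 5.379 = -7.479; -2.1 + 5.379 = 3.279.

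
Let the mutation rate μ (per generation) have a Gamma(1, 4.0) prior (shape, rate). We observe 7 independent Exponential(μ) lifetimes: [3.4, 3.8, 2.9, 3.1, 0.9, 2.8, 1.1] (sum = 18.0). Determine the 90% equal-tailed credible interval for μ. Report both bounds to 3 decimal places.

[0.181, 0.598]

Posterior: Gamma(1+7, 4.0+18.0) = Gamma(8, 22.0) (shape, rate).
Equal-tailed 90% interval: Gamma(8, 22.0) quantiles at 0.05 and 0.95.
Posterior mean ≈ 0.364, SD ≈ 0.129; a Normal approximation gives roughly [0.152, 0.575].
Exact: lower = 0.181; upper = 0.598.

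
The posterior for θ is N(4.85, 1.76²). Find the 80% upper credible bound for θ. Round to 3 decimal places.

Need U with P(θ ≤ U) = 0.80: U = 4.85 + z_{0.2}·1.76.
z = 0.842; U = 4.85 + 0.842 × 1.76 = 6.331.

6.331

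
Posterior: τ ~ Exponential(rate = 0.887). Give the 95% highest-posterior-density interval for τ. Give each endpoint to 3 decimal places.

[0.000, 3.377]

The exponential density is strictly decreasing on [0, ∞), so the HPD interval is anchored at 0: [0, q] with P(τ ≤ q) = 0.95.
q = −ln(1 − 0.95) / 0.887 = 2.9957 / 0.887 = 3.377.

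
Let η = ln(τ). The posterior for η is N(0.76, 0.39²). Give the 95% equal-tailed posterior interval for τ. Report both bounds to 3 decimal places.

On the log scale the 95% interval is 0.76 ± 1.960 × 0.39 = [-0.0044, 1.5244].
Exponentiate: [e^-0.0044, e^1.5244] = [0.996, 4.592].

[0.996, 4.592]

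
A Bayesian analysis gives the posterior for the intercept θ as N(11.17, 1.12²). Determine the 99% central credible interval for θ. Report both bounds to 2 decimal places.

[8.29, 14.05]

The posterior is symmetric, so the 99% equal-tailed interval is θ = 11.17 ± z·1.12 with z = 2.576.
Half-width: 2.576 × 1.12 = 2.88.
11.17 − 2.88 = 8.29; 11.17 + 2.88 = 14.05.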